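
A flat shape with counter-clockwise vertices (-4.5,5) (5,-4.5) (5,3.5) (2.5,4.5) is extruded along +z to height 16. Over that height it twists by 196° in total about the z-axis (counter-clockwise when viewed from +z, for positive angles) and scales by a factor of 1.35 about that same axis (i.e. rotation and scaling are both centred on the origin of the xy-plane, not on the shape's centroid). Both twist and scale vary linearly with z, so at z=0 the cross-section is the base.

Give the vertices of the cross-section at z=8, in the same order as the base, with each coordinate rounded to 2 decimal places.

Cross-section at z=8: (-5.08,-6.05) (4.42,6.55) (-4.89,5.25) (-5.64,2.17)

t = z/height = 8/16 = 0.5
s = 1 + (scale-1)·z/height = 1 + (1.35-1)·8/16 = 1.175000
θ = twist·z/height = 196°·8/16 = 98.0000° = 1.710423 rad
cos θ = -0.139173, sin θ = 0.990268 (intermediates below are computed at full precision and shown rounded to 5 d.p.)
v1: (-4.5,5) → rotate → (-4.32506,-5.15207) → ×s → (-5.08195,-6.05368) → (-5.08,-6.05)
v2: (5,-4.5) → rotate → (3.76034,5.57762) → ×s → (4.41840,6.55370) → (4.42,6.55)
v3: (5,3.5) → rotate → (-4.16180,4.46423) → ×s → (-4.89012,5.24548) → (-4.89,5.25)
v4: (2.5,4.5) → rotate → (-4.80414,1.84939) → ×s → (-5.64486,2.17303) → (-5.64,2.17)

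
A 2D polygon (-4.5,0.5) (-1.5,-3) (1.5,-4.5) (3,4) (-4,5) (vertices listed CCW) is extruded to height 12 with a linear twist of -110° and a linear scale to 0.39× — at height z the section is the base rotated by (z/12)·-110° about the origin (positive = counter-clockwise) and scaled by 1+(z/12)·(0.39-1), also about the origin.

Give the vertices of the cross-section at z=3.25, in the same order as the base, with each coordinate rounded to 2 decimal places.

Cross-section at z=3.25: (-3.05,2.23) (-2.33,-1.55) (-0.78,-3.88) (3.83,1.65) (-0.82,5.28)

t = z/height = 3.25/12 = 0.270833
s = 1 + (scale-1)·z/height = 1 + (0.39-1)·3.25/12 = 0.834792
θ = twist·z/height = -110°·3.25/12 = -29.7917° = -0.519963 rad
cos θ = 0.867838, sin θ = -0.496848 (intermediates below are computed at full precision and shown rounded to 5 d.p.)
v1: (-4.5,0.5) → rotate → (-3.65685,2.66973) → ×s → (-3.05270,2.22867) → (-3.05,2.23)
v2: (-1.5,-3) → rotate → (-2.79230,-1.85824) → ×s → (-2.33099,-1.55124) → (-2.33,-1.55)
v3: (1.5,-4.5) → rotate → (-0.93406,-4.65054) → ×s → (-0.77974,-3.88223) → (-0.78,-3.88)
v4: (3,4) → rotate → (4.59090,1.98081) → ×s → (3.83245,1.65356) → (3.83,1.65)
v5: (-4,5) → rotate → (-0.98711,6.32658) → ×s → (-0.82403,5.28138) → (-0.82,5.28)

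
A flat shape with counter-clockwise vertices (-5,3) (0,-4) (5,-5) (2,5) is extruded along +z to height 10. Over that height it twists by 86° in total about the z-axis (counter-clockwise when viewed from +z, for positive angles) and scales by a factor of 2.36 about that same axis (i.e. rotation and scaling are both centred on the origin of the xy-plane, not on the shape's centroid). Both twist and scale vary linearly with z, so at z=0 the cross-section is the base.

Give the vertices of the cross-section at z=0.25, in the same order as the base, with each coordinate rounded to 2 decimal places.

t = z/height = 0.25/10 = 0.025
s = 1 + (scale-1)·z/height = 1 + (2.36-1)·0.25/10 = 1.034000
θ = twist·z/height = 86°·0.25/10 = 2.1500° = 0.037525 rad
cos θ = 0.999296, sin θ = 0.037516 (intermediates below are computed at full precision and shown rounded to 5 d.p.)
v1: (-5,3) → rotate → (-5.10903,2.81031) → ×s → (-5.28273,2.90586) → (-5.28,2.91)
v2: (0,-4) → rotate → (0.15006,-3.99718) → ×s → (0.15517,-4.13309) → (0.16,-4.13)
v3: (5,-5) → rotate → (5.18406,-4.80890) → ×s → (5.36032,-4.97240) → (5.36,-4.97)
v4: (2,5) → rotate → (1.81101,5.07151) → ×s → (1.87259,5.24394) → (1.87,5.24)

Cross-section at z=0.25: (-5.28,2.91) (0.16,-4.13) (5.36,-4.97) (1.87,5.24)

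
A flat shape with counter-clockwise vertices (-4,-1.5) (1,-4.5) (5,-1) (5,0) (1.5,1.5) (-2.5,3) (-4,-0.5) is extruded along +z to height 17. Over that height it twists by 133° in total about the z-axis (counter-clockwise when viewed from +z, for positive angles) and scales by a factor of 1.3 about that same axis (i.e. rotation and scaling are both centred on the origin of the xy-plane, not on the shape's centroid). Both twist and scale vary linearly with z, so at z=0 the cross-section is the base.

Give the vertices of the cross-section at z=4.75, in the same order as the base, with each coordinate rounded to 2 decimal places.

Cross-section at z=4.75: (-2.47,-3.91) (3.81,-3.23) (4.97,2.41) (4.32,3.27) (0.31,2.28) (-4.12,0.95) (-3.13,-3.05)

t = z/height = 4.75/17 = 0.279412
s = 1 + (scale-1)·z/height = 1 + (1.3-1)·4.75/17 = 1.083824
θ = twist·z/height = 133°·4.75/17 = 37.1618° = 0.648595 rad
cos θ = 0.796933, sin θ = 0.604067 (intermediates below are computed at full precision and shown rounded to 5 d.p.)
v1: (-4,-1.5) → rotate → (-2.28163,-3.61167) → ×s → (-2.47289,-3.91441) → (-2.47,-3.91)
v2: (1,-4.5) → rotate → (3.51524,-2.98213) → ×s → (3.80990,-3.23210) → (3.81,-3.23)
v3: (5,-1) → rotate → (4.58873,2.22340) → ×s → (4.97338,2.40978) → (4.97,2.41)
v4: (5,0) → rotate → (3.98467,3.02034) → ×s → (4.31867,3.27351) → (4.32,3.27)
v5: (1.5,1.5) → rotate → (0.28930,2.10150) → ×s → (0.31355,2.27766) → (0.31,2.28)
v6: (-2.5,3) → rotate → (-3.80454,0.88063) → ×s → (-4.12344,0.95445) → (-4.12,0.95)
v7: (-4,-0.5) → rotate → (-2.88570,-2.81474) → ×s → (-3.12759,-3.05068) → (-3.13,-3.05)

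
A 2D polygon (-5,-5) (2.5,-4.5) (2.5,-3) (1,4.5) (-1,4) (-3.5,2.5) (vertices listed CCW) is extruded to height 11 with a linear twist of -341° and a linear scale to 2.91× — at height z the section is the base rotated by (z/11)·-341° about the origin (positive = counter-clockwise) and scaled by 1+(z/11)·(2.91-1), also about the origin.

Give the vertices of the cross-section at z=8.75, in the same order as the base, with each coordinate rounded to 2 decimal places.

Cross-section at z=8.75: (12.32,-12.87) (11.47,6.05) (7.69,6.13) (-11.28,2.77) (-10.13,-2.30) (-6.49,-8.68)

t = z/height = 8.75/11 = 0.795455
s = 1 + (scale-1)·z/height = 1 + (2.91-1)·8.75/11 = 2.519318
θ = twist·z/height = -341°·8.75/11 = -271.2500° = -4.734206 rad
cos θ = 0.021815, sin θ = 0.999762 (intermediates below are computed at full precision and shown rounded to 5 d.p.)
v1: (-5,-5) → rotate → (4.88974,-5.10788) → ×s → (12.31880,-12.86839) → (12.32,-12.87)
v2: (2.5,-4.5) → rotate → (4.55347,2.40124) → ×s → (11.47163,6.04948) → (11.47,6.05)
v3: (2.5,-3) → rotate → (3.05382,2.43396) → ×s → (7.69355,6.13192) → (7.69,6.13)
v4: (1,4.5) → rotate → (-4.47711,1.09793) → ×s → (-11.27928,2.76603) → (-11.28,2.77)
v5: (-1,4) → rotate → (-4.02086,-0.91250) → ×s → (-10.12983,-2.29888) → (-10.13,-2.30)
v6: (-3.5,2.5) → rotate → (-2.57576,-3.44463) → ×s → (-6.48915,-8.67812) → (-6.49,-8.68)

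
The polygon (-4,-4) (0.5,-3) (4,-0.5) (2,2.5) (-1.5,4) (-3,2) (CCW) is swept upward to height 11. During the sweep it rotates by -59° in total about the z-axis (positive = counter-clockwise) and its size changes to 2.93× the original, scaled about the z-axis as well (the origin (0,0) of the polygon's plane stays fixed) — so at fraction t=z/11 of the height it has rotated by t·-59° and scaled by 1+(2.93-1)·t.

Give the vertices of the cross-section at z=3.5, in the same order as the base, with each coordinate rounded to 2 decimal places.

t = z/height = 3.5/11 = 0.318182
s = 1 + (scale-1)·z/height = 1 + (2.93-1)·3.5/11 = 1.614091
θ = twist·z/height = -59°·3.5/11 = -18.7727° = -0.327646 rad
cos θ = 0.946803, sin θ = -0.321815 (intermediates below are computed at full precision and shown rounded to 5 d.p.)
v1: (-4,-4) → rotate → (-5.07447,-2.49995) → ×s → (-8.19066,-4.03515) → (-8.19,-4.04)
v2: (0.5,-3) → rotate → (-0.49204,-3.00132) → ×s → (-0.79420,-4.84440) → (-0.79,-4.84)
v3: (4,-0.5) → rotate → (3.62630,-1.76066) → ×s → (5.85318,-2.84187) → (5.85,-2.84)
v4: (2,2.5) → rotate → (2.69814,1.72338) → ×s → (4.35505,2.78169) → (4.36,2.78)
v5: (-1.5,4) → rotate → (-0.13294,4.26993) → ×s → (-0.21458,6.89206) → (-0.21,6.89)
v6: (-3,2) → rotate → (-2.19678,2.85905) → ×s → (-3.54580,4.61477) → (-3.55,4.61)

Cross-section at z=3.5: (-8.19,-4.04) (-0.79,-4.84) (5.85,-2.84) (4.36,2.78) (-0.21,6.89) (-3.55,4.61)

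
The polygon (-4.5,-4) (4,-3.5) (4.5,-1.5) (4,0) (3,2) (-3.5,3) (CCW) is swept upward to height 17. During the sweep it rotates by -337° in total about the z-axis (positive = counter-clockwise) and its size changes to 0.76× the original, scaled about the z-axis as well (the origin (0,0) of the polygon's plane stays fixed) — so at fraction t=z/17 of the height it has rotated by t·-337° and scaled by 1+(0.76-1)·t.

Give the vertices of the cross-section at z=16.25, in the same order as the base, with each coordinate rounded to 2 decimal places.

t = z/height = 16.25/17 = 0.955882
s = 1 + (scale-1)·z/height = 1 + (0.76-1)·16.25/17 = 0.770588
θ = twist·z/height = -337°·16.25/17 = -322.1324° = -5.622270 rad
cos θ = 0.789431, sin θ = 0.613840 (intermediates below are computed at full precision and shown rounded to 5 d.p.)
v1: (-4.5,-4) → rotate → (-1.09708,-5.92000) → ×s → (-0.84540,-4.56188) → (-0.85,-4.56)
v2: (4,-3.5) → rotate → (5.30616,-0.30765) → ×s → (4.08887,-0.23707) → (4.09,-0.24)
v3: (4.5,-1.5) → rotate → (4.47320,1.57813) → ×s → (3.44699,1.21609) → (3.45,1.22)
v4: (4,0) → rotate → (3.15772,2.45536) → ×s → (2.43330,1.89207) → (2.43,1.89)
v5: (3,2) → rotate → (1.14061,3.42038) → ×s → (0.87894,2.63570) → (0.88,2.64)
v6: (-3.5,3) → rotate → (-4.60453,0.21985) → ×s → (-3.54819,0.16942) → (-3.55,0.17)

Cross-section at z=16.25: (-0.85,-4.56) (4.09,-0.24) (3.45,1.22) (2.43,1.89) (0.88,2.64) (-3.55,0.17)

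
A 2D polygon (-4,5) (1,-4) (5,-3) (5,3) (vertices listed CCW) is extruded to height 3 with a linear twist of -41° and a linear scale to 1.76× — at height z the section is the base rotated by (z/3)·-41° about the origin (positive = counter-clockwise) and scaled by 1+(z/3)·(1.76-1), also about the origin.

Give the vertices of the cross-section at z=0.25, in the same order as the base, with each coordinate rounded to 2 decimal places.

t = z/height = 0.25/3 = 0.0833333
s = 1 + (scale-1)·z/height = 1 + (1.76-1)·0.25/3 = 1.063333
θ = twist·z/height = -41°·0.25/3 = -3.4167° = -0.059632 rad
cos θ = 0.998223, sin θ = -0.059597 (intermediates below are computed at full precision and shown rounded to 5 d.p.)
v1: (-4,5) → rotate → (-3.69491,5.22950) → ×s → (-3.92892,5.56070) → (-3.93,5.56)
v2: (1,-4) → rotate → (0.75984,-4.05249) → ×s → (0.80796,-4.30914) → (0.81,-4.31)
v3: (5,-3) → rotate → (4.81232,-3.29265) → ×s → (5.11710,-3.50119) → (5.12,-3.50)
v4: (5,3) → rotate → (5.16990,2.69668) → ×s → (5.49733,2.86747) → (5.50,2.87)

Cross-section at z=0.25: (-3.93,5.56) (0.81,-4.31) (5.12,-3.50) (5.50,2.87)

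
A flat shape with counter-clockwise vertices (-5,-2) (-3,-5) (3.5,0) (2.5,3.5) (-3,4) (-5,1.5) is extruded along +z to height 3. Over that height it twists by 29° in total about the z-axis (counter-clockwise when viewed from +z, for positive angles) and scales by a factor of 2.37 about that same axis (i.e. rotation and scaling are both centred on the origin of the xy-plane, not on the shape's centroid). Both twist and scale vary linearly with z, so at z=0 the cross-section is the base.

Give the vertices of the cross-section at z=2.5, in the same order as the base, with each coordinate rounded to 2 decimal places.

t = z/height = 2.5/3 = 0.833333
s = 1 + (scale-1)·z/height = 1 + (2.37-1)·2.5/3 = 2.141667
θ = twist·z/height = 29°·2.5/3 = 24.1667° = 0.421788 rad
cos θ = 0.912358, sin θ = 0.409392 (intermediates below are computed at full precision and shown rounded to 5 d.p.)
v1: (-5,-2) → rotate → (-3.74301,-3.87168) → ×s → (-8.01627,-8.29184) → (-8.02,-8.29)
v2: (-3,-5) → rotate → (-0.69011,-5.78997) → ×s → (-1.47799,-12.40018) → (-1.48,-12.40)
v3: (3.5,0) → rotate → (3.19325,1.43287) → ×s → (6.83889,3.06874) → (6.84,3.07)
v4: (2.5,3.5) → rotate → (0.84802,4.21674) → ×s → (1.81618,9.03084) → (1.82,9.03)
v5: (-3,4) → rotate → (-4.37464,2.42126) → ×s → (-9.36903,5.18553) → (-9.37,5.19)
v6: (-5,1.5) → rotate → (-5.17588,-0.67842) → ×s → (-11.08501,-1.45296) → (-11.09,-1.45)

Cross-section at z=2.5: (-8.02,-8.29) (-1.48,-12.40) (6.84,3.07) (1.82,9.03) (-9.37,5.19) (-11.09,-1.45)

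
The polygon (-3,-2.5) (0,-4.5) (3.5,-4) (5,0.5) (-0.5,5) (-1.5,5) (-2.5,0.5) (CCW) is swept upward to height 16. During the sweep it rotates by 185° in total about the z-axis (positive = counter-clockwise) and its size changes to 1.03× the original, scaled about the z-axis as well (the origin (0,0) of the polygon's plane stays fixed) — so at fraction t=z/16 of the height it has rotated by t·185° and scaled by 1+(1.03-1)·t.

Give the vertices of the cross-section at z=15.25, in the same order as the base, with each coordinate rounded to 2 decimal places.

t = z/height = 15.25/16 = 0.953125
s = 1 + (scale-1)·z/height = 1 + (1.03-1)·15.25/16 = 1.028594
θ = twist·z/height = 185°·15.25/16 = 176.3281° = 3.077506 rad
cos θ = -0.997947, sin θ = 0.064042 (intermediates below are computed at full precision and shown rounded to 5 d.p.)
v1: (-3,-2.5) → rotate → (3.15395,2.30274) → ×s → (3.24413,2.36858) → (3.24,2.37)
v2: (0,-4.5) → rotate → (0.28819,4.49076) → ×s → (0.29643,4.61917) → (0.30,4.62)
v3: (3.5,-4) → rotate → (-3.23665,4.21594) → ×s → (-3.32919,4.33649) → (-3.33,4.34)
v4: (5,0.5) → rotate → (-5.02176,-0.17876) → ×s → (-5.16535,-0.18387) → (-5.17,-0.18)
v5: (-0.5,5) → rotate → (0.17876,-5.02176) → ×s → (0.18387,-5.16535) → (0.18,-5.17)
v6: (-1.5,5) → rotate → (1.17671,-5.08580) → ×s → (1.21036,-5.23122) → (1.21,-5.23)
v7: (-2.5,0.5) → rotate → (2.46285,-0.65908) → ×s → (2.53327,-0.67793) → (2.53,-0.68)

Cross-section at z=15.25: (3.24,2.37) (0.30,4.62) (-3.33,4.34) (-5.17,-0.18) (0.18,-5.17) (1.21,-5.23) (2.53,-0.68)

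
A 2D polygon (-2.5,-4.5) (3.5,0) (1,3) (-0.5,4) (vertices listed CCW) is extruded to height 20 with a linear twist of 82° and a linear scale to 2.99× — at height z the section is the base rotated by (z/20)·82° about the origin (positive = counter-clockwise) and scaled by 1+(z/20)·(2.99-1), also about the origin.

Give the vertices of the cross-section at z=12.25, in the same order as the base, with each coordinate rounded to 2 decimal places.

Cross-section at z=12.25: (4.13,-10.65) (4.97,5.97) (-3.70,5.96) (-7.53,4.83)

t = z/height = 12.25/20 = 0.6125
s = 1 + (scale-1)·z/height = 1 + (2.99-1)·12.25/20 = 2.218875
θ = twist·z/height = 82°·12.25/20 = 50.2250° = 0.876592 rad
cos θ = 0.639774, sin θ = 0.768563 (intermediates below are computed at full precision and shown rounded to 5 d.p.)
v1: (-2.5,-4.5) → rotate → (1.85910,-4.80039) → ×s → (4.12510,-10.65147) → (4.13,-10.65)
v2: (3.5,0) → rotate → (2.23921,2.68997) → ×s → (4.96853,5.96871) → (4.97,5.97)
v3: (1,3) → rotate → (-1.66591,2.68789) → ×s → (-3.69645,5.96408) → (-3.70,5.96)
v4: (-0.5,4) → rotate → (-3.39414,2.17482) → ×s → (-7.53117,4.82565) → (-7.53,4.83)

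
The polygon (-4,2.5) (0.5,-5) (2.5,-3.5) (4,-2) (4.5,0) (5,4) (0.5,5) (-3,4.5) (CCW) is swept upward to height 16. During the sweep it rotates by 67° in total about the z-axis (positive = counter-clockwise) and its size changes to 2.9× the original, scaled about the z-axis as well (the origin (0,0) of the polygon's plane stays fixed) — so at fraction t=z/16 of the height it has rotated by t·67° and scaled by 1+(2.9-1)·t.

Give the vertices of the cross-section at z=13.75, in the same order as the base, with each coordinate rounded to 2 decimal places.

Cross-section at z=13.75: (-11.20,-5.36) (11.82,-5.95) (11.31,0.62) (10.09,6.07) (6.35,10.00) (-1.83,16.76) (-10.41,8.17) (-14.24,-0.32)

t = z/height = 13.75/16 = 0.859375
s = 1 + (scale-1)·z/height = 1 + (2.9-1)·13.75/16 = 2.632813
θ = twist·z/height = 67°·13.75/16 = 57.5781° = 1.004928 rad
cos θ = 0.536149, sin θ = 0.844123 (intermediates below are computed at full precision and shown rounded to 5 d.p.)
v1: (-4,2.5) → rotate → (-4.25490,-2.03612) → ×s → (-11.20237,-5.36072) → (-11.20,-5.36)
v2: (0.5,-5) → rotate → (4.48869,-2.25868) → ×s → (11.81788,-5.94669) → (11.82,-5.95)
v3: (2.5,-3.5) → rotate → (4.29480,0.23379) → ×s → (11.30741,0.61552) → (11.31,0.62)
v4: (4,-2) → rotate → (3.83284,2.30419) → ×s → (10.09116,6.06651) → (10.09,6.07)
v5: (4.5,0) → rotate → (2.41267,3.79855) → ×s → (6.35211,10.00088) → (6.35,10.00)
v6: (5,4) → rotate → (-0.69575,6.36521) → ×s → (-1.83177,16.75841) → (-1.83,16.76)
v7: (0.5,5) → rotate → (-3.95254,3.10281) → ×s → (-10.40630,8.16911) → (-10.41,8.17)
v8: (-3,4.5) → rotate → (-5.40700,-0.11970) → ×s → (-14.23562,-0.31514) → (-14.24,-0.32)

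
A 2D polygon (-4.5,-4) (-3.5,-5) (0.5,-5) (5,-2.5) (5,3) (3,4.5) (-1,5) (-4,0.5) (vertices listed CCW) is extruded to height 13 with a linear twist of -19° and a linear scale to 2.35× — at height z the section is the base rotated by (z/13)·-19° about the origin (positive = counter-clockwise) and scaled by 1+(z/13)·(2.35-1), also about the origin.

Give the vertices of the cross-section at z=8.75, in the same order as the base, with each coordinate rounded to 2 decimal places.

t = z/height = 8.75/13 = 0.673077
s = 1 + (scale-1)·z/height = 1 + (2.35-1)·8.75/13 = 1.908654
θ = twist·z/height = -19°·8.75/13 = -12.7885° = -0.223201 rad
cos θ = 0.975194, sin θ = -0.221352 (intermediates below are computed at full precision and shown rounded to 5 d.p.)
v1: (-4.5,-4) → rotate → (-5.27378,-2.90469) → ×s → (-10.06582,-5.54405) → (-10.07,-5.54)
v2: (-3.5,-5) → rotate → (-4.51994,-4.10124) → ×s → (-8.62700,-7.82784) → (-8.63,-7.83)
v3: (0.5,-5) → rotate → (-0.61916,-4.98665) → ×s → (-1.18177,-9.51778) → (-1.18,-9.52)
v4: (5,-2.5) → rotate → (4.32259,-3.54475) → ×s → (8.25033,-6.76569) → (8.25,-6.77)
v5: (5,3) → rotate → (5.54003,1.81882) → ×s → (10.57399,3.47150) → (10.57,3.47)
v6: (3,4.5) → rotate → (3.92167,3.72432) → ×s → (7.48510,7.10843) → (7.49,7.11)
v7: (-1,5) → rotate → (0.13157,5.09732) → ×s → (0.25112,9.72902) → (0.25,9.73)
v8: (-4,0.5) → rotate → (-3.79010,1.37301) → ×s → (-7.23399,2.62059) → (-7.23,2.62)

Cross-section at z=8.75: (-10.07,-5.54) (-8.63,-7.83) (-1.18,-9.52) (8.25,-6.77) (10.57,3.47) (7.49,7.11) (0.25,9.73) (-7.23,2.62)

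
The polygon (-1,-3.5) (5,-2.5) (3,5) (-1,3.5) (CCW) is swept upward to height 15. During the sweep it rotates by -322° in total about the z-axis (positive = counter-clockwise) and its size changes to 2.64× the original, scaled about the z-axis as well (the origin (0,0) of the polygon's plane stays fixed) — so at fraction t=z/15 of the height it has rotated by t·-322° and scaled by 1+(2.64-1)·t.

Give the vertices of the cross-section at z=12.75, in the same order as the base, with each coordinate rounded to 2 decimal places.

Cross-section at z=12.75: (8.21,-2.93) (6.74,11.56) (-11.48,7.94) (-8.52,-1.85)

t = z/height = 12.75/15 = 0.85
s = 1 + (scale-1)·z/height = 1 + (2.64-1)·12.75/15 = 2.394000
θ = twist·z/height = -322°·12.75/15 = -273.7000° = -4.776966 rad
cos θ = 0.064532, sin θ = 0.997916 (intermediates below are computed at full precision and shown rounded to 5 d.p.)
v1: (-1,-3.5) → rotate → (3.42817,-1.22378) → ×s → (8.20704,-2.92973) → (8.21,-2.93)
v2: (5,-2.5) → rotate → (2.81745,4.82825) → ×s → (6.74498,11.55882) → (6.74,11.56)
v3: (3,5) → rotate → (-4.79598,3.31641) → ×s → (-11.48158,7.93948) → (-11.48,7.94)
v4: (-1,3.5) → rotate → (-3.55724,-0.77205) → ×s → (-8.51603,-1.84829) → (-8.52,-1.85)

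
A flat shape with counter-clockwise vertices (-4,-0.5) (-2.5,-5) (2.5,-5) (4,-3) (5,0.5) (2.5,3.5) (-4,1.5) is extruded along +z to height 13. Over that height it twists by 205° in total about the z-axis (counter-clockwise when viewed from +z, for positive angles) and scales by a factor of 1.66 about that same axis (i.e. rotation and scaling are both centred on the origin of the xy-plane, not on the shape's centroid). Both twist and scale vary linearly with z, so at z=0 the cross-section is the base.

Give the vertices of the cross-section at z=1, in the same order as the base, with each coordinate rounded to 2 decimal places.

Cross-section at z=1: (-3.90,-1.65) (-1.10,-5.77) (3.96,-4.34) (4.90,-1.89) (4.91,1.93) (1.53,4.25) (-4.47,0.37)

t = z/height = 1/13 = 0.0769231
s = 1 + (scale-1)·z/height = 1 + (1.66-1)·1/13 = 1.050769
θ = twist·z/height = 205°·1/13 = 15.7692° = 0.275225 rad
cos θ = 0.962364, sin θ = 0.271763 (intermediates below are computed at full precision and shown rounded to 5 d.p.)
v1: (-4,-0.5) → rotate → (-3.71357,-1.56824) → ×s → (-3.90211,-1.64785) → (-3.90,-1.65)
v2: (-2.5,-5) → rotate → (-1.04709,-5.49123) → ×s → (-1.10025,-5.77001) → (-1.10,-5.77)
v3: (2.5,-5) → rotate → (3.76473,-4.13241) → ×s → (3.95586,-4.34221) → (3.96,-4.34)
v4: (4,-3) → rotate → (4.66475,-1.80004) → ×s → (4.90157,-1.89142) → (4.90,-1.89)
v5: (5,0.5) → rotate → (4.67594,1.84000) → ×s → (4.91333,1.93341) → (4.91,1.93)
v6: (2.5,3.5) → rotate → (1.45474,4.04768) → ×s → (1.52859,4.25318) → (1.53,4.25)
v7: (-4,1.5) → rotate → (-4.25710,0.35649) → ×s → (-4.47323,0.37459) → (-4.47,0.37)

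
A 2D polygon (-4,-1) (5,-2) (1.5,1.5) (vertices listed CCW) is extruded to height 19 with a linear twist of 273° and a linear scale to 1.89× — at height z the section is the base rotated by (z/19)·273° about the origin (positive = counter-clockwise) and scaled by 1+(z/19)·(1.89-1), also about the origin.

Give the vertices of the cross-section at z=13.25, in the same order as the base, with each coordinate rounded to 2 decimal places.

t = z/height = 13.25/19 = 0.697368
s = 1 + (scale-1)·z/height = 1 + (1.89-1)·13.25/19 = 1.620658
θ = twist·z/height = 273°·13.25/19 = 190.3816° = 3.322785 rad
cos θ = -0.983629, sin θ = -0.180203 (intermediates below are computed at full precision and shown rounded to 5 d.p.)
v1: (-4,-1) → rotate → (3.75431,1.70444) → ×s → (6.08446,2.76232) → (6.08,2.76)
v2: (5,-2) → rotate → (-5.27855,1.06624) → ×s → (-8.55473,1.72802) → (-8.55,1.73)
v3: (1.5,1.5) → rotate → (-1.20514,-1.74575) → ×s → (-1.95312,-2.82926) → (-1.95,-2.83)

Cross-section at z=13.25: (6.08,2.76) (-8.55,1.73) (-1.95,-2.83)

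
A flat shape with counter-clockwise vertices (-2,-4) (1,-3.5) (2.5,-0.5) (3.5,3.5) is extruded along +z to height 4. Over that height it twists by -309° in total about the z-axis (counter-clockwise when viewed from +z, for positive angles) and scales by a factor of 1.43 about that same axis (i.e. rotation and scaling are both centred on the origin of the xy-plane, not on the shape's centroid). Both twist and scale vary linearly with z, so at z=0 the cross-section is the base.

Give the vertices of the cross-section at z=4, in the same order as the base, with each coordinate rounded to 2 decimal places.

Cross-section at z=4: (2.65,-5.82) (4.79,-2.04) (2.81,2.33) (-0.74,7.04)

t = z/height = 4/4 = 1
s = 1 + (scale-1)·z/height = 1 + (1.43-1)·4/4 = 1.430000
θ = twist·z/height = -309°·4/4 = -309.0000° = -5.393067 rad
cos θ = 0.629320, sin θ = 0.777146 (intermediates below are computed at full precision and shown rounded to 5 d.p.)
v1: (-2,-4) → rotate → (1.84994,-4.07157) → ×s → (2.64542,-5.82235) → (2.65,-5.82)
v2: (1,-3.5) → rotate → (3.34933,-1.42548) → ×s → (4.78954,-2.03843) → (4.79,-2.04)
v3: (2.5,-0.5) → rotate → (1.96187,1.62820) → ×s → (2.80548,2.32833) → (2.81,2.33)
v4: (3.5,3.5) → rotate → (-0.51739,4.92263) → ×s → (-0.73987,7.03936) → (-0.74,7.04)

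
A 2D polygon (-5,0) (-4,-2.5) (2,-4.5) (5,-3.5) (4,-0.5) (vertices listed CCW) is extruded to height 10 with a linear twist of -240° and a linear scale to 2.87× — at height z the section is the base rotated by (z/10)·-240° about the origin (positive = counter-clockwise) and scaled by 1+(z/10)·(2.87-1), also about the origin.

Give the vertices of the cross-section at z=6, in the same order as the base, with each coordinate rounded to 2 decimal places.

Cross-section at z=6: (8.58,6.24) (3.75,9.28) (-9.05,5.23) (-12.95,-0.23) (-7.49,-4.13)

t = z/height = 6/10 = 0.6
s = 1 + (scale-1)·z/height = 1 + (2.87-1)·6/10 = 2.122000
θ = twist·z/height = -240°·6/10 = -144.0000° = -2.513274 rad
cos θ = -0.809017, sin θ = -0.587785 (intermediates below are computed at full precision and shown rounded to 5 d.p.)
v1: (-5,0) → rotate → (4.04508,2.93893) → ×s → (8.58367,6.23640) → (8.58,6.24)
v2: (-4,-2.5) → rotate → (1.76660,4.37368) → ×s → (3.74874,9.28096) → (3.75,9.28)
v3: (2,-4.5) → rotate → (-4.26307,2.46501) → ×s → (-9.04623,5.23074) → (-9.05,5.23)
v4: (5,-3.5) → rotate → (-6.10233,-0.10737) → ×s → (-12.94915,-0.22783) → (-12.95,-0.23)
v5: (4,-0.5) → rotate → (-3.52996,-1.94663) → ×s → (-7.49058,-4.13075) → (-7.49,-4.13)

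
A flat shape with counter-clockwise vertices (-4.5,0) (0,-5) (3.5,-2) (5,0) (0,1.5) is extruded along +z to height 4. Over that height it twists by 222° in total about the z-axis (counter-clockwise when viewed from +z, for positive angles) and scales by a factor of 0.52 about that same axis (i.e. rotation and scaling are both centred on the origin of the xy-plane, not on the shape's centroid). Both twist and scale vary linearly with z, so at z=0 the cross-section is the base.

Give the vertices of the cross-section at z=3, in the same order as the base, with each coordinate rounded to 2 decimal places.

Cross-section at z=3: (2.80,-0.67) (0.75,3.11) (-1.88,1.77) (-3.11,0.75) (-0.22,-0.93)

t = z/height = 3/4 = 0.75
s = 1 + (scale-1)·z/height = 1 + (0.52-1)·3/4 = 0.640000
θ = twist·z/height = 222°·3/4 = 166.5000° = 2.905973 rad
cos θ = -0.972370, sin θ = 0.233445 (intermediates below are computed at full precision and shown rounded to 5 d.p.)
v1: (-4.5,0) → rotate → (4.37566,-1.05050) → ×s → (2.80043,-0.67232) → (2.80,-0.67)
v2: (0,-5) → rotate → (1.16723,4.86185) → ×s → (0.74703,3.11158) → (0.75,3.11)
v3: (3.5,-2) → rotate → (-2.93640,2.76180) → ×s → (-1.87930,1.76755) → (-1.88,1.77)
v4: (5,0) → rotate → (-4.86185,1.16723) → ×s → (-3.11158,0.74703) → (-3.11,0.75)
v5: (0,1.5) → rotate → (-0.35017,-1.45855) → ×s → (-0.22411,-0.93348) → (-0.22,-0.93)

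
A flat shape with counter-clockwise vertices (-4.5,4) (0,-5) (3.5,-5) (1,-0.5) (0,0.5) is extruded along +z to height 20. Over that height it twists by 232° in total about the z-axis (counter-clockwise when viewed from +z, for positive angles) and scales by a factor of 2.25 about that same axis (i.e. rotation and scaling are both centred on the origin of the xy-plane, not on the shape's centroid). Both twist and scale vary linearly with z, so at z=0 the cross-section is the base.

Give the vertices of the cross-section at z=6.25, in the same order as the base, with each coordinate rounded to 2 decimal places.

t = z/height = 6.25/20 = 0.3125
s = 1 + (scale-1)·z/height = 1 + (2.25-1)·6.25/20 = 1.390625
θ = twist·z/height = 232°·6.25/20 = 72.5000° = 1.265364 rad
cos θ = 0.300706, sin θ = 0.953717 (intermediates below are computed at full precision and shown rounded to 5 d.p.)
v1: (-4.5,4) → rotate → (-5.16804,-3.08890) → ×s → (-7.18681,-4.29551) → (-7.19,-4.30)
v2: (0,-5) → rotate → (4.76858,-1.50353) → ×s → (6.63131,-2.09085) → (6.63,-2.09)
v3: (3.5,-5) → rotate → (5.82106,1.83448) → ×s → (8.09490,2.55107) → (8.09,2.55)
v4: (1,-0.5) → rotate → (0.77756,0.80336) → ×s → (1.08130,1.11718) → (1.08,1.12)
v5: (0,0.5) → rotate → (-0.47686,0.15035) → ×s → (-0.66313,0.20908) → (-0.66,0.21)

Cross-section at z=6.25: (-7.19,-4.30) (6.63,-2.09) (8.09,2.55) (1.08,1.12) (-0.66,0.21)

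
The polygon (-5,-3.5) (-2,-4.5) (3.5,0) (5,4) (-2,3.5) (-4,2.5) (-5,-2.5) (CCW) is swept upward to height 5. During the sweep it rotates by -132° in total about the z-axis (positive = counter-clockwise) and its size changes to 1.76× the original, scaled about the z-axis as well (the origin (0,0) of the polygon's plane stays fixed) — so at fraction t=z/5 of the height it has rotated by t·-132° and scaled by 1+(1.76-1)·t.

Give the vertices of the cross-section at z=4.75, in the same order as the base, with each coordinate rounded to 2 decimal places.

Cross-section at z=4.75: (0.07,10.51) (-4.32,7.30) (-3.49,-4.91) (0.63,-11.01) (6.91,-0.68) (7.50,3.12) (1.48,9.51)

t = z/height = 4.75/5 = 0.95
s = 1 + (scale-1)·z/height = 1 + (1.76-1)·4.75/5 = 1.722000
θ = twist·z/height = -132°·4.75/5 = -125.4000° = -2.188643 rad
cos θ = -0.579281, sin θ = -0.815128 (intermediates below are computed at full precision and shown rounded to 5 d.p.)
v1: (-5,-3.5) → rotate → (0.04346,6.10312) → ×s → (0.07484,10.50958) → (0.07,10.51)
v2: (-2,-4.5) → rotate → (-2.50951,4.23702) → ×s → (-4.32138,7.29615) → (-4.32,7.30)
v3: (3.5,0) → rotate → (-2.02748,-2.85295) → ×s → (-3.49133,-4.91278) → (-3.49,-4.91)
v4: (5,4) → rotate → (0.36411,-6.39276) → ×s → (0.62699,-11.00834) → (0.63,-11.01)
v5: (-2,3.5) → rotate → (4.01151,-0.39723) → ×s → (6.90782,-0.68403) → (6.91,-0.68)
v6: (-4,2.5) → rotate → (4.35494,1.81231) → ×s → (7.49921,3.12079) → (7.50,3.12)
v7: (-5,-2.5) → rotate → (0.85859,5.52384) → ×s → (1.47849,9.51206) → (1.48,9.51)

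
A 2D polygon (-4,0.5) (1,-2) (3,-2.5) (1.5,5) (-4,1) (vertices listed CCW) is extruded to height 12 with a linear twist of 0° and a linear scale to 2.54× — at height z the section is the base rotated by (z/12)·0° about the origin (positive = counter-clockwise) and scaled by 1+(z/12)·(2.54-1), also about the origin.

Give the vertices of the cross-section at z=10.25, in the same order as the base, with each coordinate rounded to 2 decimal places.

t = z/height = 10.25/12 = 0.854167
s = 1 + (scale-1)·z/height = 1 + (2.54-1)·10.25/12 = 2.315417
θ = twist·z/height = 0°·10.25/12 = 0.0000° = 0.000000 rad
cos θ = 1.000000, sin θ = 0.000000 (intermediates below are computed at full precision and shown rounded to 5 d.p.)
v1: (-4,0.5) → rotate → (-4.00000,0.50000) → ×s → (-9.26167,1.15771) → (-9.26,1.16)
v2: (1,-2) → rotate → (1.00000,-2.00000) → ×s → (2.31542,-4.63083) → (2.32,-4.63)
v3: (3,-2.5) → rotate → (3.00000,-2.50000) → ×s → (6.94625,-5.78854) → (6.95,-5.79)
v4: (1.5,5) → rotate → (1.50000,5.00000) → ×s → (3.47313,11.57708) → (3.47,11.58)
v5: (-4,1) → rotate → (-4.00000,1.00000) → ×s → (-9.26167,2.31542) → (-9.26,2.32)

Cross-section at z=10.25: (-9.26,1.16) (2.32,-4.63) (6.95,-5.79) (3.47,11.58) (-9.26,2.32)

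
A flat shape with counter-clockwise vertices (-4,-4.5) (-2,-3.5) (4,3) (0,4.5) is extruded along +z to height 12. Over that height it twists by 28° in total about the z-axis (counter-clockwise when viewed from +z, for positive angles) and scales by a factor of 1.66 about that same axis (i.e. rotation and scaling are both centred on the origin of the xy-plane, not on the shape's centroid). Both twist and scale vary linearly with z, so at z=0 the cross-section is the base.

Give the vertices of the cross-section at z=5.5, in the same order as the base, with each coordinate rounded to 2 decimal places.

Cross-section at z=5.5: (-3.78,-6.87) (-1.53,-5.02) (4.21,4.97) (-1.30,5.71)

t = z/height = 5.5/12 = 0.458333
s = 1 + (scale-1)·z/height = 1 + (1.66-1)·5.5/12 = 1.302500
θ = twist·z/height = 28°·5.5/12 = 12.8333° = 0.223984 rad
cos θ = 0.975020, sin θ = 0.222116 (intermediates below are computed at full precision and shown rounded to 5 d.p.)
v1: (-4,-4.5) → rotate → (-2.90056,-5.27605) → ×s → (-3.77798,-6.87206) → (-3.78,-6.87)
v2: (-2,-3.5) → rotate → (-1.17264,-3.85680) → ×s → (-1.52736,-5.02349) → (-1.53,-5.02)
v3: (4,3) → rotate → (3.23373,3.81352) → ×s → (4.21194,4.96712) → (4.21,4.97)
v4: (0,4.5) → rotate → (-0.99952,4.38759) → ×s → (-1.30188,5.71484) → (-1.30,5.71)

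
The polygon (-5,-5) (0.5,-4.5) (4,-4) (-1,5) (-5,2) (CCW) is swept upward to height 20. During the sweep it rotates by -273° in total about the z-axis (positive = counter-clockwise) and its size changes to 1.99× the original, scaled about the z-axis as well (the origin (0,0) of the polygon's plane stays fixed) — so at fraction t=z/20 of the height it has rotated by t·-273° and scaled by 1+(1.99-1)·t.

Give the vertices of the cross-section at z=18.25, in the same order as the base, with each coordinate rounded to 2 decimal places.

Cross-section at z=18.25: (12.28,-5.50) (7.66,3.94) (4.40,9.83) (-8.21,-5.17) (-0.16,-10.25)

t = z/height = 18.25/20 = 0.9125
s = 1 + (scale-1)·z/height = 1 + (1.99-1)·18.25/20 = 1.903375
θ = twist·z/height = -273°·18.25/20 = -249.1125° = -4.347833 rad
cos θ = -0.356534, sin θ = 0.934282 (intermediates below are computed at full precision and shown rounded to 5 d.p.)
v1: (-5,-5) → rotate → (6.45408,-2.88874) → ×s → (12.28454,-5.49836) → (12.28,-5.50)
v2: (0.5,-4.5) → rotate → (4.02600,2.07154) → ×s → (7.66299,3.94293) → (7.66,3.94)
v3: (4,-4) → rotate → (2.31099,5.16327) → ×s → (4.39869,9.82763) → (4.40,9.83)
v4: (-1,5) → rotate → (-4.31488,-2.71695) → ×s → (-8.21283,-5.17138) → (-8.21,-5.17)
v5: (-5,2) → rotate → (-0.08589,-5.38448) → ×s → (-0.16349,-10.24868) → (-0.16,-10.25)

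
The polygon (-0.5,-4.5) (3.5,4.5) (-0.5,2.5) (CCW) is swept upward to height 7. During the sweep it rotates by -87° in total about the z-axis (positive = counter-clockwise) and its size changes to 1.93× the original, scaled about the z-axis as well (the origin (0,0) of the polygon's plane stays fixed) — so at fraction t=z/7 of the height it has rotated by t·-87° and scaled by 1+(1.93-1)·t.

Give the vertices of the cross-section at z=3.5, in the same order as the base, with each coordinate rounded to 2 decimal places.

t = z/height = 3.5/7 = 0.5
s = 1 + (scale-1)·z/height = 1 + (1.93-1)·3.5/7 = 1.465000
θ = twist·z/height = -87°·3.5/7 = -43.5000° = -0.759218 rad
cos θ = 0.725374, sin θ = -0.688355 (intermediates below are computed at full precision and shown rounded to 5 d.p.)
v1: (-0.5,-4.5) → rotate → (-3.46028,-2.92001) → ×s → (-5.06931,-4.27781) → (-5.07,-4.28)
v2: (3.5,4.5) → rotate → (5.63641,0.85494) → ×s → (8.25733,1.25249) → (8.26,1.25)
v3: (-0.5,2.5) → rotate → (1.35820,2.15761) → ×s → (1.98976,3.16090) → (1.99,3.16)

Cross-section at z=3.5: (-5.07,-4.28) (8.26,1.25) (1.99,3.16)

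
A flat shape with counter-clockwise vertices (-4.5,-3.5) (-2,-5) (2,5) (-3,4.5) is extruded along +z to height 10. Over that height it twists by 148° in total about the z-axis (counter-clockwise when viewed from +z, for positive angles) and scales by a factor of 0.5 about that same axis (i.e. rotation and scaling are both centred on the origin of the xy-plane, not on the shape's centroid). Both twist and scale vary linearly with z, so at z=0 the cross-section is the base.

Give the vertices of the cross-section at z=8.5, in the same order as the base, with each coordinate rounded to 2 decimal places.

t = z/height = 8.5/10 = 0.85
s = 1 + (scale-1)·z/height = 1 + (0.5-1)·8.5/10 = 0.575000
θ = twist·z/height = 148°·8.5/10 = 125.8000° = 2.195624 rad
cos θ = -0.584958, sin θ = 0.811064 (intermediates below are computed at full precision and shown rounded to 5 d.p.)
v1: (-4.5,-3.5) → rotate → (5.47103,-1.60244) → ×s → (3.14584,-0.92140) → (3.15,-0.92)
v2: (-2,-5) → rotate → (5.22523,1.30266) → ×s → (3.00451,0.74903) → (3.00,0.75)
v3: (2,5) → rotate → (-5.22523,-1.30266) → ×s → (-3.00451,-0.74903) → (-3.00,-0.75)
v4: (-3,4.5) → rotate → (-1.89491,-5.06550) → ×s → (-1.08958,-2.91266) → (-1.09,-2.91)

Cross-section at z=8.5: (3.15,-0.92) (3.00,0.75) (-3.00,-0.75) (-1.09,-2.91)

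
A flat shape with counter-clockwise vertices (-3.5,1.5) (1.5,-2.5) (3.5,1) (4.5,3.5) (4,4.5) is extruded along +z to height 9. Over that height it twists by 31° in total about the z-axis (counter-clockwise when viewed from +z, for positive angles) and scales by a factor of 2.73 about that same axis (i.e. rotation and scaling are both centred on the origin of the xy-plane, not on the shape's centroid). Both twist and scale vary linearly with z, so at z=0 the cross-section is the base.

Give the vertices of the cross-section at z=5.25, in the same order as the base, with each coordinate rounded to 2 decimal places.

Cross-section at z=5.25: (-7.62,0.68) (4.42,-3.84) (6.06,4.09) (6.41,9.49) (4.83,11.09)

t = z/height = 5.25/9 = 0.583333
s = 1 + (scale-1)·z/height = 1 + (2.73-1)·5.25/9 = 2.009167
θ = twist·z/height = 31°·5.25/9 = 18.0833° = 0.315614 rad
cos θ = 0.950606, sin θ = 0.310400 (intermediates below are computed at full precision and shown rounded to 5 d.p.)
v1: (-3.5,1.5) → rotate → (-3.79272,0.33951) → ×s → (-7.62021,0.68213) → (-7.62,0.68)
v2: (1.5,-2.5) → rotate → (2.20191,-1.91092) → ×s → (4.42400,-3.83935) → (4.42,-3.84)
v3: (3.5,1) → rotate → (3.01672,2.03701) → ×s → (6.06110,4.09268) → (6.06,4.09)
v4: (4.5,3.5) → rotate → (3.19133,4.72392) → ×s → (6.41191,9.49114) → (6.41,9.49)
v5: (4,4.5) → rotate → (2.40562,5.51933) → ×s → (4.83330,11.08925) → (4.83,11.09)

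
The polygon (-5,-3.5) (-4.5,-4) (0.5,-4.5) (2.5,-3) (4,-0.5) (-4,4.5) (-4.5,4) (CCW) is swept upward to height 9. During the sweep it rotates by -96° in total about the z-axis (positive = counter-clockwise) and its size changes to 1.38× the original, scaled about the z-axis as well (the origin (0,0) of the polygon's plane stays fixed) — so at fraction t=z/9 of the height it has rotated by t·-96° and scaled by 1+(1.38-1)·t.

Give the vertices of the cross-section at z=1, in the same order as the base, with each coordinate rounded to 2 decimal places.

Cross-section at z=1: (-5.80,-2.62) (-5.38,-3.23) (-0.36,-4.71) (1.98,-3.55) (4.00,-1.28) (-3.23,5.38) (-3.84,4.96)

t = z/height = 1/9 = 0.111111
s = 1 + (scale-1)·z/height = 1 + (1.38-1)·1/9 = 1.042222
θ = twist·z/height = -96°·1/9 = -10.6667° = -0.186168 rad
cos θ = 0.982721, sin θ = -0.185095 (intermediates below are computed at full precision and shown rounded to 5 d.p.)
v1: (-5,-3.5) → rotate → (-5.56144,-2.51405) → ×s → (-5.79625,-2.62020) → (-5.80,-2.62)
v2: (-4.5,-4) → rotate → (-5.16262,-3.09796) → ×s → (-5.38060,-3.22876) → (-5.38,-3.23)
v3: (0.5,-4.5) → rotate → (-0.34157,-4.51479) → ×s → (-0.35599,-4.70541) → (-0.36,-4.71)
v4: (2.5,-3) → rotate → (1.90152,-3.41090) → ×s → (1.98180,-3.55491) → (1.98,-3.55)
v5: (4,-0.5) → rotate → (3.83834,-1.23174) → ×s → (4.00040,-1.28375) → (4.00,-1.28)
v6: (-4,4.5) → rotate → (-3.09796,5.16262) → ×s → (-3.22876,5.38060) → (-3.23,5.38)
v7: (-4.5,4) → rotate → (-3.68186,4.76381) → ×s → (-3.83732,4.96495) → (-3.84,4.96)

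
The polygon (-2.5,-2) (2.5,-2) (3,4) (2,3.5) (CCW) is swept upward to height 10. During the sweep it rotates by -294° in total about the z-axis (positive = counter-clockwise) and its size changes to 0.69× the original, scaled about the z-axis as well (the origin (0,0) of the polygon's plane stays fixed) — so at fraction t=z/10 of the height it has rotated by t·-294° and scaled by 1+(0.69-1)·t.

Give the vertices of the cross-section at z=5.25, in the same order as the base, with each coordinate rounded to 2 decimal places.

t = z/height = 5.25/10 = 0.525
s = 1 + (scale-1)·z/height = 1 + (0.69-1)·5.25/10 = 0.837250
θ = twist·z/height = -294°·5.25/10 = -154.3500° = -2.693916 rad
cos θ = -0.901455, sin θ = -0.432873 (intermediates below are computed at full precision and shown rounded to 5 d.p.)
v1: (-2.5,-2) → rotate → (1.38789,2.88509) → ×s → (1.16201,2.41554) → (1.16,2.42)
v2: (2.5,-2) → rotate → (-3.11938,0.72073) → ×s → (-2.61170,0.60343) → (-2.61,0.60)
v3: (3,4) → rotate → (-0.97288,-4.90444) → ×s → (-0.81454,-4.10624) → (-0.81,-4.11)
v4: (2,3.5) → rotate → (-0.28786,-4.02084) → ×s → (-0.24101,-3.36645) → (-0.24,-3.37)

Cross-section at z=5.25: (1.16,2.42) (-2.61,0.60) (-0.81,-4.11) (-0.24,-3.37)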